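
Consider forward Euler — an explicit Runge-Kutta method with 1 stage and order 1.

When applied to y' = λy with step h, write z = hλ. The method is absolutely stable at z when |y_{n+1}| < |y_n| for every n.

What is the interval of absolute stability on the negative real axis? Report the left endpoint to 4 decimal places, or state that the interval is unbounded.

z∈(-2.0000,0).

With y'=λy (z=hλ):
  order 1, 1-stage ⇒ R(z)=1+z
  (e.g. R(-1.58)=-0.58000, |R|=0.58000)

Boundary: |R(x)|=1, x<0.
x=-1.58: |R|=0.5800
|R(-2.29)|=1.2900 |R(-2.16)|=1.1600 |R(-1.22)|=0.2200
Bisect:
  x_lo=-2.8071 |R|=1.8071  x_hi=-0.3581 |R|=0.6419
  mid=-1.58259 |R|=0.58259 →hi
  mid=-2.19483 |R|=1.19483 →lo
  mid=-1.88871 |R|=0.88871 →hi
  mid=-2.04177 |R|=1.04177 →lo
  mid=-1.96524 |R|=0.96524 →hi
  mid=-2.00351 |R|=1.00351 →lo
  mid=-1.98437 |R|=0.98437 →hi
  ...
  [-2.00007,-1.99992] ⇒ x*=-2.0000
Interval (-2.0000, 0).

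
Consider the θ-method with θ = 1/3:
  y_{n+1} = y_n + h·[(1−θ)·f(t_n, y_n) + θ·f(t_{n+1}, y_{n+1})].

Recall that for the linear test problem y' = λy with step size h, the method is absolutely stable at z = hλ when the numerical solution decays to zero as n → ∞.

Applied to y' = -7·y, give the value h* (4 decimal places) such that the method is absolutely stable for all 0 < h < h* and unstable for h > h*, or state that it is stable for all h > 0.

(-6.0000,0); λ=-7 ⇒ h* = (6)/7 = 0.8571.

On y'=λy, z=hλ:
  y_{n+1} = y_n + z·[2/3·y_n + 1/3·y_{n+1}] ⇒ (1 − 1/3z)y_{n+1} = (1 + 2/3z)y_n
  so R(z) = (1 + 2/3z)/(1 − 1/3z).

Find x<0 with |R(x)|<1.
x=-1.69: |R|=0.0810
R=−1: 1+2/3x = −1+1/3x ⇒ -1/3x=2 ⇒ x=2/(-1/3)=-6.0000
Confirm numerically:
  x=-5.860: |R|=0.98420 <1
  x=-4.515: |R|=0.80240 <1
  x=-2.986: |R|=0.49649 <1
  x=-2.724: |R|=0.42767 <1
  x=-6.342: |R|=1.03661 >1
  x=-6.273: |R|=1.02944 >1
So |R|<1 on (-6.0000, 0).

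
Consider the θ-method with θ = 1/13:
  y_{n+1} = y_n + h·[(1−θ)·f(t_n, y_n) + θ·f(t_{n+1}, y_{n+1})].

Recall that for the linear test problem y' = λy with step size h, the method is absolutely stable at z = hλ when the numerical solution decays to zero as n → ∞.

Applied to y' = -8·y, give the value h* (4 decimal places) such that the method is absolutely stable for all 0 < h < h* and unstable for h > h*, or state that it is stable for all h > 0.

(-2.3636,0); λ=-8 ⇒ h* = (26/11)/8 = 0.2955.

With y'=λy (z=hλ):
  y_{n+1} = y_n + z·[12/13·y_n + 1/13·y_{n+1}] ⇒ (1 − 1/13z)y_{n+1} = (1 + 12/13z)y_n
  Hence R(z) = (1 + 12/13z)/(1 − 1/13z).

Boundary: |R(x)|=1, x<0.
x=-0.39: |R|=0.6214
R=−1: 1+12/13x = −1+1/13x ⇒ -11/13x=2 ⇒ x=2/(-11/13)=-2.3636
Confirm numerically:
  x=-2.224: |R|=0.89911 <1
  x=-2.041: |R|=0.76404 <1
  x=-1.294: |R|=0.17686 <1
  x=-2.924: |R|=1.38709 >1
  x=-2.400: |R|=1.02597 >1
Stable set (-2.3636, 0).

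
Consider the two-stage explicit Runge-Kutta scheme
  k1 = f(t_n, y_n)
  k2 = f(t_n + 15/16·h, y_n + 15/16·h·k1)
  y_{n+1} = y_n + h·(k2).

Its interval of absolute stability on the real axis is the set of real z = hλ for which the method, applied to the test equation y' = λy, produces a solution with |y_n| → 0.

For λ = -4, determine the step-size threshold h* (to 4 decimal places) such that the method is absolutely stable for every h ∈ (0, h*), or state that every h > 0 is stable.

(-1.0667,0); λ=-4 ⇒ h* = (16/15)/4 = 0.2667.

On y'=λy, z=hλ:
  k1=λy_n ⇒ h·k1=z·y_n;  k2=λ(1+15/16z)y_n ⇒ h·k2=z(1+15/16z)y_n
  y_{n+1}/y_n = 1 + z(1+15/16z) = 1 + z + 15/16z²
  R(z) = 1 + z + 15/16z².

Boundary: |R(x)|=1, x<0.
x=-1.33: |R|=1.3283
R=1: x+15/16x²=0 ⇒ x=−16/15=-1.0667; min R=1−1/(4·15/16)=0.7333>−1
Confirm numerically:
  x=-0.962: |R|=0.90560 <1
  x=-0.841: |R|=0.82208 <1
  x=-0.662: |R|=0.74885 <1
  x=-0.541: |R|=0.73339 <1
  x=-1.578: |R|=1.75645 >1
  x=-1.575: |R|=1.75059 >1
  x=-1.395: |R|=1.42940 >1
Stable set (-1.0667, 0).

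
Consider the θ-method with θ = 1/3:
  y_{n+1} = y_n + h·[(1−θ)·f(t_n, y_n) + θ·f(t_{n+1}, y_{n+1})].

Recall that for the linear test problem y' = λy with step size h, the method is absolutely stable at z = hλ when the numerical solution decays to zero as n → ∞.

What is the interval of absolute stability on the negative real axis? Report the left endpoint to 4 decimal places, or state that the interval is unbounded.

z∈(-6.0000,0).

On y'=λy, z=hλ:
  y_{n+1} = y_n + z·[2/3·y_n + 1/3·y_{n+1}] ⇒ (1 − 1/3z)y_{n+1} = (1 + 2/3z)y_n
  Hence R(z) = (1 + 2/3z)/(1 − 1/3z).

Need |R(x)|<1, x<0.
x=-1.42: |R|=0.0362
R=−1: 1+2/3x = −1+1/3x ⇒ -1/3x=2 ⇒ x=2/(-1/3)=-6.0000
Confirm numerically:
  x=-4.671: |R|=0.82675 <1
  x=-4.447: |R|=0.79146 <1
  x=-4.171: |R|=0.74494 <1
  x=-2.698: |R|=0.42050 <1
  x=-6.202: |R|=1.02195 >1
  x=-6.070: |R|=1.00772 >1
  x=-6.062: |R|=1.00684 >1
Interval (-6.0000, 0).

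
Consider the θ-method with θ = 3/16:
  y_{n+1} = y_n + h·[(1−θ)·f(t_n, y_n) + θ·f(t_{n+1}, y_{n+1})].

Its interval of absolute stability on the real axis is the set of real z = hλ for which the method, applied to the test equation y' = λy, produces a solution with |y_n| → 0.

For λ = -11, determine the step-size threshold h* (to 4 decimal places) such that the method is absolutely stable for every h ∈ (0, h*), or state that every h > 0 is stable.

With y'=λy (z=hλ):
  y_{n+1} = y_n + z·[13/16·y_n + 3/16·y_{n+1}] ⇒ (1 − 3/16z)y_{n+1} = (1 + 13/16z)y_n
  ⇒ R(z) = (1 + 13/16z)/(1 − 3/16z).

Need |R(x)|<1, x<0.
x=-1.04: |R|=0.1297
R=−1: 1+13/16x = −1+3/16x ⇒ -5/8x=2 ⇒ x=2/(-5/8)=-3.2000
Confirm numerically:
  x=-2.835: |R|=0.85105 <1
  x=-2.384: |R|=0.64755 <1
  x=-2.070: |R|=0.49122 <1
  x=-1.694: |R|=0.28565 <1
  x=-3.655: |R|=1.16874 >1
  x=-3.617: |R|=1.15530 >1
  x=-3.508: |R|=1.11612 >1
So |R|<1 on (-3.2000, 0).

(-3.2000,0); λ=-11 ⇒ h* = (16/5)/11 = 0.2909.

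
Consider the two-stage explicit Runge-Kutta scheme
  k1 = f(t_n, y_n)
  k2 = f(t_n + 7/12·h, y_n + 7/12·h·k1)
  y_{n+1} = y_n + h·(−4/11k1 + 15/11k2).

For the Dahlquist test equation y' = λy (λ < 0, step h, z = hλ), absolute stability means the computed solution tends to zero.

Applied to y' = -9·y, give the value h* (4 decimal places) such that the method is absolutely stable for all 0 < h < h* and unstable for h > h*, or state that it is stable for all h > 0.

(-1.2571,0); λ=-9 ⇒ h* = (44/35)/9 = 0.1397.

On y'=λy, z=hλ:
  k1=λy_n ⇒ h·k1=z·y_n;  k2=λ(1+7/12z)y_n ⇒ h·k2=z(1+7/12z)y_n
  y_{n+1}/y_n = 1 − 4/11z + 15/11z(1+7/12z) = 1 + z + 35/44z²
  Hence R(z) = 1 + z + 35/44z².

Solve |R(x)|<1 on ℝ⁻.
x=-0.86: |R|=0.7283
R=1: x+35/44x²=0 ⇒ x=−44/35=-1.2571; min R=1−1/(4·35/44)=0.6857>−1
Confirm numerically:
  x=-1.105: |R|=0.86627 <1
  x=-0.880: |R|=0.73600 <1
  x=-0.865: |R|=0.73018 <1
  x=-0.603: |R|=0.68623 <1
  x=-1.577: |R|=1.40124 >1
  x=-1.519: |R|=1.31640 >1
Interval (-1.2571, 0).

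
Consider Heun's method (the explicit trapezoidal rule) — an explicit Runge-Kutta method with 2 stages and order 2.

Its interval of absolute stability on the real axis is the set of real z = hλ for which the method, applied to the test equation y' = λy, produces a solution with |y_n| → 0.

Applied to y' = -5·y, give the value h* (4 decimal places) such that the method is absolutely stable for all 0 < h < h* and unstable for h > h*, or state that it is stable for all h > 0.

(-2.0000,0); λ=-5 ⇒ h* = 0.4000.

With y'=λy (z=hλ):
  order 2, 2-stage ⇒ R(z)=1+z+z^2/2
  (e.g. R(-0.58)=0.58820, |R|=0.58820)

Need |R(x)|<1, x<0.
x=-0.58: |R|=0.5882
|R(-1.8)|=0.8200 |R(-1.45)|=0.6013 |R(-0.74)|=0.5338
Bisect:
  x_lo=-2.7046 |R|=1.9528  x_hi=-0.3653 |R|=0.7014
  mid=-1.53491 |R|=0.64307 →hi
  mid=-2.11974 |R|=1.12691 →lo
  mid=-1.82732 |R|=0.84223 →hi
  mid=-1.97353 |R|=0.97388 →hi
  mid=-2.04663 |R|=1.04772 →lo
  mid=-2.01008 |R|=1.01013 →lo
  mid=-1.99181 |R|=0.99184 →hi
  mid=-2.00094 |R|=1.00095 →lo
  mid=-1.99638 |R|=0.99638 →hi
  mid=-1.99866 |R|=0.99866 →hi
  ...
  [-2.00009,-1.99995] ⇒ x*=-2.0000
So |R|<1 on (-2.0000, 0).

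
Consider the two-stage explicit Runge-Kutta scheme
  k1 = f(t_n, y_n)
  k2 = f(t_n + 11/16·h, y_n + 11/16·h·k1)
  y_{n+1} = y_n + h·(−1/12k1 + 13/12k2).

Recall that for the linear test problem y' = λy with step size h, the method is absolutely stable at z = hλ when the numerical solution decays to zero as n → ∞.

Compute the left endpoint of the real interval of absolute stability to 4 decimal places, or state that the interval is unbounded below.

left endpoint -1.3427.

On y'=λy, z=hλ:
  k1=λy_n ⇒ h·k1=z·y_n;  k2=λ(1+11/16z)y_n ⇒ h·k2=z(1+11/16z)y_n
  y_{n+1}/y_n = 1 − 1/12z + 13/12z(1+11/16z) = 1 + z + 143/192z²
  so R(z) = 1 + z + 143/192z².

Need |R(x)|<1, x<0.
x=-0.55: |R|=0.6753
R=1: x+143/192x²=0 ⇒ x=−192/143=-1.3427; min R=1−1/(4·143/192)=0.6643>−1
Confirm numerically:
  x=-1.089: |R|=0.79426 <1
  x=-0.907: |R|=0.70570 <1
  x=-0.752: |R|=0.66918 <1
  x=-1.865: |R|=1.72555 >1
  x=-1.647: |R|=1.37333 >1
  x=-1.399: |R|=1.05871 >1
So |R|<1 on (-1.3427, 0).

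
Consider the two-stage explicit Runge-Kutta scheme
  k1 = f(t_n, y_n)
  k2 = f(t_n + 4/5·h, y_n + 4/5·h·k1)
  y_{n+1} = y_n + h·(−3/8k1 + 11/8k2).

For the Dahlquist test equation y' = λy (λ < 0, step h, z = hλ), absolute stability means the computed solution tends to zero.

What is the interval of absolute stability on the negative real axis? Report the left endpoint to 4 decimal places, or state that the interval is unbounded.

On y'=λy, z=hλ:
  k1=λy_n ⇒ h·k1=z·y_n;  k2=λ(1+4/5z)y_n ⇒ h·k2=z(1+4/5z)y_n
  y_{n+1}/y_n = 1 − 3/8z + 11/8z(1+4/5z) = 1 + z + 11/10z²
  so R(z) = 1 + z + 11/10z².

Find x<0 with |R(x)|<1.
x=-1.18: |R|=1.3516
R=1: x+11/10x²=0 ⇒ x=−10/11=-0.9091; min R=1−1/(4·11/10)=0.7727>−1
Confirm numerically:
  x=-0.884: |R|=0.97560 <1
  x=-0.537: |R|=0.78021 <1
  x=-0.497: |R|=0.77471 <1
  x=-1.429: |R|=1.81725 >1
  x=-1.249: |R|=1.46700 >1
  x=-1.062: |R|=1.17863 >1
So |R|<1 on (-0.9091, 0).

(-0.9091, 0).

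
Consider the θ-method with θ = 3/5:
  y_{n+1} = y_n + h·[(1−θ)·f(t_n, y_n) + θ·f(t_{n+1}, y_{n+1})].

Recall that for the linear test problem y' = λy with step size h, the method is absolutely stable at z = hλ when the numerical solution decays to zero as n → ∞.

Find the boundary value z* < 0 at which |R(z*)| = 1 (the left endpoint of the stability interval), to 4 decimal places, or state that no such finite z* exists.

On y'=λy, z=hλ:
  y_{n+1} = y_n + z·[2/5·y_n + 3/5·y_{n+1}] ⇒ (1 − 3/5z)y_{n+1} = (1 + 2/5z)y_n
  Hence R(z) = (1 + 2/5z)/(1 − 3/5z).

Boundary: |R(x)|=1, x<0.
x=-0.95: |R|=0.3949
x=-2: |R|=0.0909
x=-10: |R|=0.4286
x=-100: |R|=0.6393
θ=3/5≥1/2 ⇒ |1+2/5x|<|1−3/5x| ∀x<0 ⇒ stable on all of ℝ⁻.

interval (−∞, 0).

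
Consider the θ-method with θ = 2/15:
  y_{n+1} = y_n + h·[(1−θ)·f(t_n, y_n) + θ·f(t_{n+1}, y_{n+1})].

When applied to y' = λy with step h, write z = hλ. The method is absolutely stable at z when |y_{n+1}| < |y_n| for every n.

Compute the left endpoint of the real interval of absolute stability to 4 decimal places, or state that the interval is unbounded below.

On y'=λy, z=hλ:
  y_{n+1} = y_n + z·[13/15·y_n + 2/15·y_{n+1}] ⇒ (1 − 2/15z)y_{n+1} = (1 + 13/15z)y_n
  ⇒ R(z) = (1 + 13/15z)/(1 − 2/15z).

Solve |R(x)|<1 on ℝ⁻.
x=-1.29: |R|=0.1007
R=−1: 1+13/15x = −1+2/15x ⇒ -11/15x=2 ⇒ x=2/(-11/15)=-2.7273
Confirm numerically:
  x=-2.039: |R|=0.60316 <1
  x=-1.856: |R|=0.48782 <1
  x=-1.851: |R|=0.48460 <1
  x=-3.290: |R|=1.28684 >1
  x=-3.076: |R|=1.18135 >1
  x=-2.962: |R|=1.12340 >1
Interval (-2.7273, 0).

left endpoint -2.7273.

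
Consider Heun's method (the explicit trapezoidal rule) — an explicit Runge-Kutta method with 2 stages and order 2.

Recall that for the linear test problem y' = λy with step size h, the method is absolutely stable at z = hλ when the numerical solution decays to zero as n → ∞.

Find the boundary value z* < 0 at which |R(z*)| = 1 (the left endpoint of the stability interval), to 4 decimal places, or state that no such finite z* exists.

z* = -2.0000.

Set f=λy, z=hλ:
  order 2, 2-stage ⇒ R(z)=1+z+z^2/2
  (e.g. R(-0.52)=0.61520, |R|=0.61520)

Solve |R(x)|<1 on ℝ⁻.
x=-0.52: |R|=0.6152
|R(-2.33)|=1.3845 |R(-1.68)|=0.7312 |R(-0.84)|=0.5128
Bisect:
  x_lo=-2.3796 |R|=1.4516  x_hi=-0.3114 |R|=0.7371
  mid=-1.34549 |R|=0.55968 →hi
  mid=-1.86252 |R|=0.87197 →hi
  mid=-2.12104 |R|=1.12836 →lo
  mid=-1.99178 |R|=0.99181 →hi
  mid=-2.05641 |R|=1.05800 →lo
  mid=-2.02409 |R|=1.02438 →lo
  mid=-2.00794 |R|=1.00797 →lo
  ...
  [-2.00011,-1.99998] ⇒ x*=-2.0000
Interval (-2.0000, 0).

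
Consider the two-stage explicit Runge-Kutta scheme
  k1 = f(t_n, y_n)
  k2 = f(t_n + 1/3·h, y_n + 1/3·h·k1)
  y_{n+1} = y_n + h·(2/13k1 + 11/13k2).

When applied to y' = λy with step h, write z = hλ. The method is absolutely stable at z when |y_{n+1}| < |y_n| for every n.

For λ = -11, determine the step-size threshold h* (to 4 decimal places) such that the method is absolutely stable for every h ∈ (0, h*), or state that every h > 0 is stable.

(-3.5455,0); λ=-11 ⇒ h* = (39/11)/11 = 0.3223.

Set f=λy, z=hλ:
  k1=λy_n ⇒ h·k1=z·y_n;  k2=λ(1+1/3z)y_n ⇒ h·k2=z(1+1/3z)y_n
  y_{n+1}/y_n = 1 + 2/13z + 11/13z(1+1/3z) = 1 + z + 11/39z²
  ⇒ R(z) = 1 + z + 11/39z².

Need |R(x)|<1, x<0.
x=-0.76: |R|=0.4029
R=1: x+11/39x²=0 ⇒ x=−39/11=-3.5455; min R=1−1/(4·11/39)=0.1136>−1
Confirm numerically:
  x=-2.936: |R|=0.49531 <1
  x=-2.790: |R|=0.40552 <1
  x=-2.657: |R|=0.33418 <1
  x=-2.058: |R|=0.13659 <1
  x=-3.976: |R|=1.48283 >1
  x=-3.664: |R|=1.12251 >1
Interval (-3.5455, 0).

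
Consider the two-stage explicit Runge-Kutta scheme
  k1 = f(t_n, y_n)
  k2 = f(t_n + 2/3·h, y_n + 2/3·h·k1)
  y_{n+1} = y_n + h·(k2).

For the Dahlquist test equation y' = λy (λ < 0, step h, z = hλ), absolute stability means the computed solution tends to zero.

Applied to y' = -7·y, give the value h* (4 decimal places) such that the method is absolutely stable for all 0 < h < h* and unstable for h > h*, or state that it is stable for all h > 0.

Test eqn y'=λy, z=hλ:
  k1=λy_n ⇒ h·k1=z·y_n;  k2=λ(1+2/3z)y_n ⇒ h·k2=z(1+2/3z)y_n
  y_{n+1}/y_n = 1 + z(1+2/3z) = 1 + z + 2/3z²
  so R(z) = 1 + z + 2/3z².

Find x<0 with |R(x)|<1.
x=-1.25: |R|=0.7917
R=1: x+2/3x²=0 ⇒ x=−3/2=-1.5000; min R=1−1/(4·2/3)=0.6250>−1
Confirm numerically:
  x=-1.396: |R|=0.90321 <1
  x=-0.850: |R|=0.63167 <1
  x=-0.724: |R|=0.62545 <1
  x=-0.635: |R|=0.63382 <1
  x=-1.795: |R|=1.35302 >1
  x=-1.621: |R|=1.13076 >1
Stable set (-1.5000, 0).

(-1.5000,0); λ=-7 ⇒ h* = (3/2)/7 = 0.2143.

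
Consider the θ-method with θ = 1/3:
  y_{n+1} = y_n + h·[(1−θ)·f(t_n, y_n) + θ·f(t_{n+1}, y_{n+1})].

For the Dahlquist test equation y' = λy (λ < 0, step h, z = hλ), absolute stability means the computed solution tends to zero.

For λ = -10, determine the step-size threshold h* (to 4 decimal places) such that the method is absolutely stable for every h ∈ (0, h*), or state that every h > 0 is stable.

Test eqn y'=λy, z=hλ:
  y_{n+1} = y_n + z·[2/3·y_n + 1/3·y_{n+1}] ⇒ (1 − 1/3z)y_{n+1} = (1 + 2/3z)y_n
  R(z) = (1 + 2/3z)/(1 − 1/3z).

Boundary: |R(x)|=1, x<0.
x=-0.64: |R|=0.4725
R=−1: 1+2/3x = −1+1/3x ⇒ -1/3x=2 ⇒ x=2/(-1/3)=-6.0000
Confirm numerically:
  x=-5.786: |R|=0.97564 <1
  x=-5.081: |R|=0.88628 <1
  x=-2.860: |R|=0.46416 <1
  x=-2.756: |R|=0.43641 <1
  x=-6.493: |R|=1.05193 >1
  x=-6.468: |R|=1.04943 >1
  x=-6.404: |R|=1.04296 >1
Interval (-6.0000, 0).

(-6.0000,0); λ=-10 ⇒ h* = (6)/10 = 0.6000.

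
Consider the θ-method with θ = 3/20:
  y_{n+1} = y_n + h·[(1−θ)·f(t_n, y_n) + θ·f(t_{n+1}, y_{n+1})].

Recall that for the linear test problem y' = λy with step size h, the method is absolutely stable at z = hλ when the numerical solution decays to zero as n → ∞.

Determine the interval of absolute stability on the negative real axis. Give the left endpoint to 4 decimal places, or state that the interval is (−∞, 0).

z∈(-2.8571,0).

On y'=λy, z=hλ:
  y_{n+1} = y_n + z·[17/20·y_n + 3/20·y_{n+1}] ⇒ (1 − 3/20z)y_{n+1} = (1 + 17/20z)y_n
  ⇒ R(z) = (1 + 17/20z)/(1 − 3/20z).

Need |R(x)|<1, x<0.
x=-1.01: |R|=0.1229
R=−1: 1+17/20x = −1+3/20x ⇒ -7/10x=2 ⇒ x=2/(-7/10)=-2.8571
Confirm numerically:
  x=-2.709: |R|=0.92626 <1
  x=-2.560: |R|=0.84971 <1
  x=-2.074: |R|=0.58188 <1
  x=-1.700: |R|=0.35458 <1
  x=-3.438: |R|=1.26826 >1
  x=-3.436: |R|=1.26739 >1
Interval (-2.8571, 0).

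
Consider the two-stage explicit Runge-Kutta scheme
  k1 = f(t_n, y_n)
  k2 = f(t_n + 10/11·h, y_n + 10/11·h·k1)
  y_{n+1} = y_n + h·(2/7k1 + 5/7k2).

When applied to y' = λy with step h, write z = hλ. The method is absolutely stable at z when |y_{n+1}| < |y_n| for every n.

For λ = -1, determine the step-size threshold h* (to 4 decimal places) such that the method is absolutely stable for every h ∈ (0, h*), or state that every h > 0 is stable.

With y'=λy (z=hλ):
  k1=λy_n ⇒ h·k1=z·y_n;  k2=λ(1+10/11z)y_n ⇒ h·k2=z(1+10/11z)y_n
  y_{n+1}/y_n = 1 + 2/7z + 5/7z(1+10/11z) = 1 + z + 50/77z²
  ⇒ R(z) = 1 + z + 50/77z².

Find x<0 with |R(x)|<1.
x=-0.55: |R|=0.6464
R=1: x+50/77x²=0 ⇒ x=−77/50=-1.5400; min R=1−1/(4·50/77)=0.6150>−1
Confirm numerically:
  x=-1.385: |R|=0.86060 <1
  x=-0.888: |R|=0.62404 <1
  x=-0.789: |R|=0.61523 <1
  x=-1.951: |R|=1.52069 >1
  x=-1.948: |R|=1.51609 >1
So |R|<1 on (-1.5400, 0).

(-1.5400,0); λ=-1 ⇒ h* = (77/50)/1 = 1.5400.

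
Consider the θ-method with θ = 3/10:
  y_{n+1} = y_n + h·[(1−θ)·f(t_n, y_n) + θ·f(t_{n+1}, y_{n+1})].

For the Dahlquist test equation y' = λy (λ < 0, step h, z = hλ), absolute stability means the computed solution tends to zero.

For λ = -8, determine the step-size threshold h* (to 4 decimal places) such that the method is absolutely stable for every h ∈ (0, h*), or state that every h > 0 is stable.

(-5.0000,0); λ=-8 ⇒ h* = (5)/8 = 0.6250.

Set f=λy, z=hλ:
  y_{n+1} = y_n + z·[7/10·y_n + 3/10·y_{n+1}] ⇒ (1 − 3/10z)y_{n+1} = (1 + 7/10z)y_n
  Hence R(z) = (1 + 7/10z)/(1 − 3/10z).

Boundary: |R(x)|=1, x<0.
x=-1.25: |R|=0.0909
R=−1: 1+7/10x = −1+3/10x ⇒ -2/5x=2 ⇒ x=2/(-2/5)=-5.0000
Confirm numerically:
  x=-4.251: |R|=0.86833 <1
  x=-3.093: |R|=0.60434 <1
  x=-2.707: |R|=0.49385 <1
  x=-5.268: |R|=1.04154 >1
  x=-5.223: |R|=1.03475 >1
  x=-5.078: |R|=1.01236 >1
Stable set (-5.0000, 0).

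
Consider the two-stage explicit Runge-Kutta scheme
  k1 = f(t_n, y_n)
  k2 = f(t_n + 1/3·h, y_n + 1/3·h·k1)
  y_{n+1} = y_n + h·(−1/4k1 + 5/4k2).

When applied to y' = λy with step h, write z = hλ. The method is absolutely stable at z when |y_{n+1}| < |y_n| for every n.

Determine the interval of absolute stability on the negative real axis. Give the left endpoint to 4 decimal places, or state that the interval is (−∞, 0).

(-2.4000, 0).

Set f=λy, z=hλ:
  k1=λy_n ⇒ h·k1=z·y_n;  k2=λ(1+1/3z)y_n ⇒ h·k2=z(1+1/3z)y_n
  y_{n+1}/y_n = 1 − 1/4z + 5/4z(1+1/3z) = 1 + z + 5/12z²
  Hence R(z) = 1 + z + 5/12z².

Solve |R(x)|<1 on ℝ⁻.
x=-1.79: |R|=0.5450
R=1: x+5/12x²=0 ⇒ x=−12/5=-2.4000; min R=1−1/(4·5/12)=0.4000>−1
Confirm numerically:
  x=-2.343: |R|=0.94435 <1
  x=-2.091: |R|=0.73078 <1
  x=-2.014: |R|=0.67608 <1
  x=-1.944: |R|=0.63064 <1
  x=-2.773: |R|=1.43097 >1
  x=-2.564: |R|=1.17521 >1
Interval (-2.4000, 0).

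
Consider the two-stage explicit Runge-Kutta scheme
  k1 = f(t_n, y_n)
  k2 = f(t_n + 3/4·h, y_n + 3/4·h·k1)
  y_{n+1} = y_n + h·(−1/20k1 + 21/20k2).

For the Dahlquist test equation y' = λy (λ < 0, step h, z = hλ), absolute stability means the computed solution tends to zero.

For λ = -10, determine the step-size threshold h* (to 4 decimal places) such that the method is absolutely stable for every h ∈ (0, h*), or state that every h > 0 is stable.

Set f=λy, z=hλ:
  k1=λy_n ⇒ h·k1=z·y_n;  k2=λ(1+3/4z)y_n ⇒ h·k2=z(1+3/4z)y_n
  y_{n+1}/y_n = 1 − 1/20z + 21/20z(1+3/4z) = 1 + z + 63/80z²
  so R(z) = 1 + z + 63/80z².

Find x<0 with |R(x)|<1.
x=-1.07: |R|=0.8316
R=1: x+63/80x²=0 ⇒ x=−80/63=-1.2698; min R=1−1/(4·63/80)=0.6825>−1
Confirm numerically:
  x=-1.064: |R|=0.82753 <1
  x=-0.873: |R|=0.72718 <1
  x=-0.624: |R|=0.68263 <1
  x=-0.530: |R|=0.69121 <1
  x=-1.720: |R|=1.60974 >1
  x=-1.543: |R|=1.33192 >1
Interval (-1.2698, 0).

(-1.2698,0); λ=-10 ⇒ h* = (80/63)/10 = 0.1270.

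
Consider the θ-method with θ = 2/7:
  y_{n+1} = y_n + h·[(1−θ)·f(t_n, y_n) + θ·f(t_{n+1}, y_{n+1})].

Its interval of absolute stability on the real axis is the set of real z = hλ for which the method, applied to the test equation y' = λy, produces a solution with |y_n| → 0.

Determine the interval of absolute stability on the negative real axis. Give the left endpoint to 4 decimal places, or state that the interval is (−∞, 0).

z∈(-4.6667,0).

With y'=λy (z=hλ):
  y_{n+1} = y_n + z·[5/7·y_n + 2/7·y_{n+1}] ⇒ (1 − 2/7z)y_{n+1} = (1 + 5/7z)y_n
  Hence R(z) = (1 + 5/7z)/(1 − 2/7z).

Find x<0 with |R(x)|<1.
x=-1.39: |R|=0.0051
R=−1: 1+5/7x = −1+2/7x ⇒ -3/7x=2 ⇒ x=2/(-3/7)=-4.6667
Confirm numerically:
  x=-4.476: |R|=0.96414 <1
  x=-2.607: |R|=0.49411 <1
  x=-2.544: |R|=0.47320 <1
  x=-2.224: |R|=0.35989 <1
  x=-5.195: |R|=1.09114 >1
  x=-5.087: |R|=1.07342 >1
  x=-5.069: |R|=1.07043 >1
So |R|<1 on (-4.6667, 0).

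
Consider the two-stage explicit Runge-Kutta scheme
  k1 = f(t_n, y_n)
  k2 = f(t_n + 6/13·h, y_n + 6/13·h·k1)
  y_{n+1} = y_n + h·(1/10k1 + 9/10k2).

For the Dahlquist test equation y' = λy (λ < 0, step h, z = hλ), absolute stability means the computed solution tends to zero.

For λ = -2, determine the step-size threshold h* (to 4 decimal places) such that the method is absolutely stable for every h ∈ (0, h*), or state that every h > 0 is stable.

Test eqn y'=λy, z=hλ:
  k1=λy_n ⇒ h·k1=z·y_n;  k2=λ(1+6/13z)y_n ⇒ h·k2=z(1+6/13z)y_n
  y_{n+1}/y_n = 1 + 1/10z + 9/10z(1+6/13z) = 1 + z + 27/65z²
  R(z) = 1 + z + 27/65z².

Solve |R(x)|<1 on ℝ⁻.
x=-0.63: |R|=0.5349
R=1: x+27/65x²=0 ⇒ x=−65/27=-2.4074; min R=1−1/(4·27/65)=0.3981>−1
Confirm numerically:
  x=-2.295: |R|=0.89284 <1
  x=-1.613: |R|=0.46773 <1
  x=-1.146: |R|=0.39953 <1
  x=-2.892: |R|=1.58214 >1
  x=-2.743: |R|=1.38237 >1
  x=-2.554: |R|=1.15552 >1
Interval (-2.4074, 0).

(-2.4074,0); λ=-2 ⇒ h* = (65/27)/2 = 1.2037.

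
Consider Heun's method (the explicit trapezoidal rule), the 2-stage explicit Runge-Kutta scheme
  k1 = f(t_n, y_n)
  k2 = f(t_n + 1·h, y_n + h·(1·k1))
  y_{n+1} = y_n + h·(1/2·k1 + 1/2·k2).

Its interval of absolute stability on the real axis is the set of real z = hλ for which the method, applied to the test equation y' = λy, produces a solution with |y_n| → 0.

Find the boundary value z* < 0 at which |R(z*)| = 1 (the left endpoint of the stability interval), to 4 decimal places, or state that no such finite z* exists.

Test eqn y'=λy, z=hλ:
  order 2, 2-stage ⇒ R(z)=1+z+z^2/2
  (e.g. R(-0.32)=0.73120, |R|=0.73120)

Boundary: |R(x)|=1, x<0.
x=-0.32: |R|=0.7312
|R(-2.04)|=1.0408 |R(-1.21)|=0.5221 |R(-0.55)|=0.6013
Bisect:
  x_lo=-2.7528 |R|=2.0361  x_hi=-0.3239 |R|=0.7286
  mid=-1.53833 |R|=0.64490 →hi
  mid=-2.14555 |R|=1.15614 →lo
  mid=-1.84194 |R|=0.85443 →hi
  mid=-1.99375 |R|=0.99376 →hi
  mid=-2.06965 |R|=1.07207 →lo
  mid=-2.03170 |R|=1.03220 →lo
  mid=-2.01272 |R|=1.01280 →lo
  mid=-2.00323 |R|=1.00324 →lo
  ...
  [-2.00012,-1.99997] ⇒ x*=-2.0000
Interval (-2.0000, 0).

z* = -2.0000.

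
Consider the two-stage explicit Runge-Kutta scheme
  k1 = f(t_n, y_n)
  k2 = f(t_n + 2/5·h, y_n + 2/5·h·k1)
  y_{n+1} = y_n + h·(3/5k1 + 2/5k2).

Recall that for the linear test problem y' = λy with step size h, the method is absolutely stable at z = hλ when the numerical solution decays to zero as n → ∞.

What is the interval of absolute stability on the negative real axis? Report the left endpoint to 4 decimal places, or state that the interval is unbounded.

(-6.2500, 0).

Test eqn y'=λy, z=hλ:
  k1=λy_n ⇒ h·k1=z·y_n;  k2=λ(1+2/5z)y_n ⇒ h·k2=z(1+2/5z)y_n
  y_{n+1}/y_n = 1 + 3/5z + 2/5z(1+2/5z) = 1 + z + 4/25z²
  ⇒ R(z) = 1 + z + 4/25z².

Need |R(x)|<1, x<0.
x=-0.84: |R|=0.2729
R=1: x+4/25x²=0 ⇒ x=−25/4=-6.2500; min R=1−1/(4·4/25)=-0.5625>−1
Confirm numerically:
  x=-4.815: |R|=0.10552 <1
  x=-2.859: |R|=0.55118 <1
  x=-2.575: |R|=0.51410 <1
  x=-6.833: |R|=1.63738 >1
  x=-6.475: |R|=1.23310 >1
  x=-6.273: |R|=1.02308 >1
Stable set (-6.2500, 0).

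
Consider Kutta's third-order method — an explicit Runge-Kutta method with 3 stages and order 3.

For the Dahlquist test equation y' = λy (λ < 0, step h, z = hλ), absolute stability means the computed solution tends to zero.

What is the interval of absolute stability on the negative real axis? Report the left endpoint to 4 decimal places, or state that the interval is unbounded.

(-2.5127, 0).

With y'=λy (z=hλ):
  order 3, 3-stage ⇒ R(z)=1+z+z^2/2+z^3/6
  (e.g. R(-0.99)=0.33833, |R|=0.33833)

Need |R(x)|<1, x<0.
x=-0.99: |R|=0.3383
|R(-2.74)|=1.4147 |R(-1.66)|=0.0446 |R(-0.62)|=0.5325
Bisect:
  x_lo=-3.3703 |R|=3.0714  x_hi=-0.1635 |R|=0.8492
  mid=-1.76689 |R|=0.12529 →hi
  mid=-2.56860 |R|=1.09423 →lo
  mid=-2.16775 |R|=0.51594 →hi
  mid=-2.36818 |R|=0.77760 →hi
  mid=-2.46839 |R|=0.92854 →hi
  mid=-2.51850 |R|=1.00948 →lo
  mid=-2.49344 |R|=0.96854 →hi
  mid=-2.50597 |R|=0.98889 →hi
  ...
  [-2.51282,-2.51262] ⇒ x*=-2.5127
Interval (-2.5127, 0).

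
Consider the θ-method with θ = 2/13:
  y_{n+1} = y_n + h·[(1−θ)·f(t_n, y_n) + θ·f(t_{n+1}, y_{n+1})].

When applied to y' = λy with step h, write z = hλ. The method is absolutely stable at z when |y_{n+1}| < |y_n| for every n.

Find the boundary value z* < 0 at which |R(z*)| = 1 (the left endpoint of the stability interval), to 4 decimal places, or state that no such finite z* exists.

With y'=λy (z=hλ):
  y_{n+1} = y_n + z·[11/13·y_n + 2/13·y_{n+1}] ⇒ (1 − 2/13z)y_{n+1} = (1 + 11/13z)y_n
  ⇒ R(z) = (1 + 11/13z)/(1 − 2/13z).

Need |R(x)|<1, x<0.
x=-0.31: |R|=0.7041
R=−1: 1+11/13x = −1+2/13x ⇒ -9/13x=2 ⇒ x=2/(-9/13)=-2.8889
Confirm numerically:
  x=-2.862: |R|=0.98708 <1
  x=-2.795: |R|=0.95455 <1
  x=-2.134: |R|=0.60656 <1
  x=-3.476: |R|=1.26484 >1
  x=-3.333: |R|=1.20324 >1
So |R|<1 on (-2.8889, 0).

left endpoint -2.8889.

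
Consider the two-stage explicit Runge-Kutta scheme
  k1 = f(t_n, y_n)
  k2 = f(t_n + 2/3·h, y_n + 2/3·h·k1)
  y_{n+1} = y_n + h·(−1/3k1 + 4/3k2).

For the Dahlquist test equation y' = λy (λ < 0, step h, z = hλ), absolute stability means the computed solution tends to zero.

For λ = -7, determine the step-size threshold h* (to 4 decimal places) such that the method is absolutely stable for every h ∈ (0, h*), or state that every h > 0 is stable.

On y'=λy, z=hλ:
  k1=λy_n ⇒ h·k1=z·y_n;  k2=λ(1+2/3z)y_n ⇒ h·k2=z(1+2/3z)y_n
  y_{n+1}/y_n = 1 − 1/3z + 4/3z(1+2/3z) = 1 + z + 8/9z²
  R(z) = 1 + z + 8/9z².

Need |R(x)|<1, x<0.
x=-0.93: |R|=0.8388
R=1: x+8/9x²=0 ⇒ x=−9/8=-1.1250; min R=1−1/(4·8/9)=0.7188>−1
Confirm numerically:
  x=-0.971: |R|=0.86708 <1
  x=-0.883: |R|=0.81006 <1
  x=-0.525: |R|=0.72000 <1
  x=-1.459: |R|=1.43316 >1
  x=-1.333: |R|=1.24646 >1
So |R|<1 on (-1.1250, 0).

(-1.1250,0); λ=-7 ⇒ h* = (9/8)/7 = 0.1607.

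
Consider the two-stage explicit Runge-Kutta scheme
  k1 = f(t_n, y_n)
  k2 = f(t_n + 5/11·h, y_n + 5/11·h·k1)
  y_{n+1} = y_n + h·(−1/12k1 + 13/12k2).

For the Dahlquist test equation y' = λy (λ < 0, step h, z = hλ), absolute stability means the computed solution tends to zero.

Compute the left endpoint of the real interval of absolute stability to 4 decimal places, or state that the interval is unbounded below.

left endpoint -2.0308.

On y'=λy, z=hλ:
  k1=λy_n ⇒ h·k1=z·y_n;  k2=λ(1+5/11z)y_n ⇒ h·k2=z(1+5/11z)y_n
  y_{n+1}/y_n = 1 − 1/12z + 13/12z(1+5/11z) = 1 + z + 65/132z²
  so R(z) = 1 + z + 65/132z².

Need |R(x)|<1, x<0.
x=-0.65: |R|=0.5580
R=1: x+65/132x²=0 ⇒ x=−132/65=-2.0308; min R=1−1/(4·65/132)=0.4923>−1
Confirm numerically:
  x=-1.976: |R|=0.94671 <1
  x=-1.852: |R|=0.83697 <1
  x=-1.609: |R|=0.66583 <1
  x=-2.610: |R|=1.74444 >1
  x=-2.546: |R|=1.64595 >1
So |R|<1 on (-2.0308, 0).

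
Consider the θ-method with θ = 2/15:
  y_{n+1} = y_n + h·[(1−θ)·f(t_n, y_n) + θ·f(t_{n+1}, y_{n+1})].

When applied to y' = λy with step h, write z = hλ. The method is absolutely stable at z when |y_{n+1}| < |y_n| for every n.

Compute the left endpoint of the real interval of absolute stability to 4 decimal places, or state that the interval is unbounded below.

Test eqn y'=λy, z=hλ:
  y_{n+1} = y_n + z·[13/15·y_n + 2/15·y_{n+1}] ⇒ (1 − 2/15z)y_{n+1} = (1 + 13/15z)y_n
  ⇒ R(z) = (1 + 13/15z)/(1 − 2/15z).

Boundary: |R(x)|=1, x<0.
x=-1.08: |R|=0.0559
R=−1: 1+13/15x = −1+2/15x ⇒ -11/15x=2 ⇒ x=2/(-11/15)=-2.7273
Confirm numerically:
  x=-1.984: |R|=0.56896 <1
  x=-1.376: |R|=0.16269 <1
  x=-1.275: |R|=0.08974 <1
  x=-3.209: |R|=1.24741 >1
  x=-2.932: |R|=1.10794 >1
Interval (-2.7273, 0).

left endpoint -2.7273.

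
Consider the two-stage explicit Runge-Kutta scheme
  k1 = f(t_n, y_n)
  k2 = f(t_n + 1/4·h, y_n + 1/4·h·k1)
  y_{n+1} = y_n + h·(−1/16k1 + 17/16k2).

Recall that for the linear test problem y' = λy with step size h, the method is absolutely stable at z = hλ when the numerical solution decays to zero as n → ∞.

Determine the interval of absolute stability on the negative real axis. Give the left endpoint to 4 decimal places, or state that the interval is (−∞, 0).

z∈(-3.7647,0).

With y'=λy (z=hλ):
  k1=λy_n ⇒ h·k1=z·y_n;  k2=λ(1+1/4z)y_n ⇒ h·k2=z(1+1/4z)y_n
  y_{n+1}/y_n = 1 − 1/16z + 17/16z(1+1/4z) = 1 + z + 17/64z²
  so R(z) = 1 + z + 17/64z².

Need |R(x)|<1, x<0.
x=-0.57: |R|=0.5163
R=1: x+17/64x²=0 ⇒ x=−64/17=-3.7647; min R=1−1/(4·17/64)=0.0588>−1
Confirm numerically:
  x=-3.045: |R|=0.41788 <1
  x=-2.377: |R|=0.12382 <1
  x=-2.073: |R|=0.06848 <1
  x=-4.287: |R|=1.59475 >1
  x=-3.976: |R|=1.22315 >1
  x=-3.946: |R|=1.19002 >1
Stable set (-3.7647, 0).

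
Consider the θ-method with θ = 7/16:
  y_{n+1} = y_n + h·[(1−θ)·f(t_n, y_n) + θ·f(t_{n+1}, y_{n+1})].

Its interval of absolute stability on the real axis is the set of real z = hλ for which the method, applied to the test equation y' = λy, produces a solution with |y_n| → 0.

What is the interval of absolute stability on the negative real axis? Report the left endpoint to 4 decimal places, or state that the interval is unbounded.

With y'=λy (z=hλ):
  y_{n+1} = y_n + z·[9/16·y_n + 7/16·y_{n+1}] ⇒ (1 − 7/16z)y_{n+1} = (1 + 9/16z)y_n
  so R(z) = (1 + 9/16z)/(1 − 7/16z).

Find x<0 with |R(x)|<1.
x=-0.67: |R|=0.4819
R=−1: 1+9/16x = −1+7/16x ⇒ -1/8x=2 ⇒ x=2/(-1/8)=-16.0000
Confirm numerically:
  x=-13.622: |R|=0.95729 <1
  x=-12.821: |R|=0.93988 <1
  x=-9.328: |R|=0.83586 <1
  x=-16.300: |R|=1.00461 >1
  x=-16.275: |R|=1.00423 >1
  x=-16.035: |R|=1.00055 >1
So |R|<1 on (-16.0000, 0).

z∈(-16.0000,0).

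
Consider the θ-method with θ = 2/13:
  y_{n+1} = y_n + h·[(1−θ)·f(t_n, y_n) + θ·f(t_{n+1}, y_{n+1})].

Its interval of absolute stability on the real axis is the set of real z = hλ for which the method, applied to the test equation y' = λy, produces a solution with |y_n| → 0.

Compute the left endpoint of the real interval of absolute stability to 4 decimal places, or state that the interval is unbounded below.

z* = -2.8889.

With y'=λy (z=hλ):
  y_{n+1} = y_n + z·[11/13·y_n + 2/13·y_{n+1}] ⇒ (1 − 2/13z)y_{n+1} = (1 + 11/13z)y_n
  Hence R(z) = (1 + 11/13z)/(1 − 2/13z).

Find x<0 with |R(x)|<1.
x=-1.52: |R|=0.2319
R=−1: 1+11/13x = −1+2/13x ⇒ -9/13x=2 ⇒ x=2/(-9/13)=-2.8889
Confirm numerically:
  x=-2.601: |R|=0.85765 <1
  x=-2.490: |R|=0.80033 <1
  x=-1.917: |R|=0.48040 <1
  x=-1.429: |R|=0.17146 <1
  x=-3.289: |R|=1.18393 >1
  x=-3.040: |R|=1.07128 >1
  x=-3.038: |R|=1.07035 >1
Stable set (-2.8889, 0).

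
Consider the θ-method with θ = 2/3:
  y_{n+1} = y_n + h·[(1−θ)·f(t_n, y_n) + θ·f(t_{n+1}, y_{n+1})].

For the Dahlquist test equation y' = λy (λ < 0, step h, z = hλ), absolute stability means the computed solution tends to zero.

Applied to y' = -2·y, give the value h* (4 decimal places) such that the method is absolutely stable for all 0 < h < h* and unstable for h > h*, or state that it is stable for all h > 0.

interval (−∞, 0). Any h>0 works for λ=-2.

Set f=λy, z=hλ:
  y_{n+1} = y_n + z·[1/3·y_n + 2/3·y_{n+1}] ⇒ (1 − 2/3z)y_{n+1} = (1 + 1/3z)y_n
  Hence R(z) = (1 + 1/3z)/(1 − 2/3z).

Need |R(x)|<1, x<0.
x=-0.59: |R|=0.5766
x=-2: |R|=0.1429
x=-10: |R|=0.3043
x=-100: |R|=0.4778
θ=2/3≥1/2 ⇒ |1+1/3x|<|1−2/3x| ∀x<0 ⇒ unbounded interval.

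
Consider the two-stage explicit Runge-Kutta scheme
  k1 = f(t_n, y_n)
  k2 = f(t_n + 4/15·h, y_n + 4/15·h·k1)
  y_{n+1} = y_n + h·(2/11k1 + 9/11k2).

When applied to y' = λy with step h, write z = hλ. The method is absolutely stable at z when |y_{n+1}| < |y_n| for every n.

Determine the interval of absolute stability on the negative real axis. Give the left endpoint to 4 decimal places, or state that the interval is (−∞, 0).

With y'=λy (z=hλ):
  k1=λy_n ⇒ h·k1=z·y_n;  k2=λ(1+4/15z)y_n ⇒ h·k2=z(1+4/15z)y_n
  y_{n+1}/y_n = 1 + 2/11z + 9/11z(1+4/15z) = 1 + z + 12/55z²
  Hence R(z) = 1 + z + 12/55z².

Find x<0 with |R(x)|<1.
x=-1.04: |R|=0.1960
R=1: x+12/55x²=0 ⇒ x=−55/12=-4.5833; min R=1−1/(4·12/55)=-0.1458>−1
Confirm numerically:
  x=-3.522: |R|=0.18443 <1
  x=-3.477: |R|=0.16072 <1
  x=-3.097: |R|=0.00433 <1
  x=-1.927: |R|=0.11682 <1
  x=-4.792: |R|=1.21817 >1
  x=-4.637: |R|=1.05430 >1
Stable set (-4.5833, 0).

z∈(-4.5833,0).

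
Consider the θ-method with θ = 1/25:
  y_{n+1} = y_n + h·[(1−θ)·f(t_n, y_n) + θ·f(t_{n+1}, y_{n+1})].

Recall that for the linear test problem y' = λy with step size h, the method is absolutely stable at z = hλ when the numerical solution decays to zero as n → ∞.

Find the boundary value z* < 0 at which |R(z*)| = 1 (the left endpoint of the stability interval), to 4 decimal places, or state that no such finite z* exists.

Test eqn y'=λy, z=hλ:
  y_{n+1} = y_n + z·[24/25·y_n + 1/25·y_{n+1}] ⇒ (1 − 1/25z)y_{n+1} = (1 + 24/25z)y_n
  ⇒ R(z) = (1 + 24/25z)/(1 − 1/25z).

Solve |R(x)|<1 on ℝ⁻.
x=-1.34: |R|=0.2718
R=−1: 1+24/25x = −1+1/25x ⇒ -23/25x=2 ⇒ x=2/(-23/25)=-2.1739
Confirm numerically:
  x=-1.986: |R|=0.83984 <1
  x=-1.786: |R|=0.66692 <1
  x=-1.050: |R|=0.00768 <1
  x=-2.400: |R|=1.18978 >1
  x=-2.335: |R|=1.13554 >1
  x=-2.319: |R|=1.12215 >1
Interval (-2.1739, 0).

z* = -2.1739.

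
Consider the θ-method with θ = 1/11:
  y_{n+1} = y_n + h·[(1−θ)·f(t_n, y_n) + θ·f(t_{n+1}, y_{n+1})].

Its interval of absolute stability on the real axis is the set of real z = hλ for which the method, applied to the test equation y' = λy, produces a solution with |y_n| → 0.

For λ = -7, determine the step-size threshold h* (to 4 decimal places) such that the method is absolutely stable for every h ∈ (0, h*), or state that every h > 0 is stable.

(-2.4444,0); λ=-7 ⇒ h* = (22/9)/7 = 0.3492.

With y'=λy (z=hλ):
  y_{n+1} = y_n + z·[10/11·y_n + 1/11·y_{n+1}] ⇒ (1 − 1/11z)y_{n+1} = (1 + 10/11z)y_n
  Hence R(z) = (1 + 10/11z)/(1 − 1/11z).

Solve |R(x)|<1 on ℝ⁻.
x=-0.6: |R|=0.4310
R=−1: 1+10/11x = −1+1/11x ⇒ -9/11x=2 ⇒ x=2/(-9/11)=-2.4444
Confirm numerically:
  x=-2.031: |R|=0.71445 <1
  x=-2.012: |R|=0.70089 <1
  x=-1.020: |R|=0.06656 <1
  x=-0.991: |R|=0.09090 <1
  x=-2.993: |R|=1.35282 >1
  x=-2.612: |R|=1.11078 >1
  x=-2.587: |R|=1.09443 >1
Interval (-2.4444, 0).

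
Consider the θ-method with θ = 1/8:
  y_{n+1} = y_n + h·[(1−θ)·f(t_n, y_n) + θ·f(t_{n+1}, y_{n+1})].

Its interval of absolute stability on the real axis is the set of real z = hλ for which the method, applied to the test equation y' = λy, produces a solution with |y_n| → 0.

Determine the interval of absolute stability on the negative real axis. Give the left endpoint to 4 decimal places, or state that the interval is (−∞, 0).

(-2.6667, 0).

Set f=λy, z=hλ:
  y_{n+1} = y_n + z·[7/8·y_n + 1/8·y_{n+1}] ⇒ (1 − 1/8z)y_{n+1} = (1 + 7/8z)y_n
  R(z) = (1 + 7/8z)/(1 − 1/8z).

Solve |R(x)|<1 on ℝ⁻.
x=-1.43: |R|=0.2131
R=−1: 1+7/8x = −1+1/8x ⇒ -3/4x=2 ⇒ x=2/(-3/4)=-2.6667
Confirm numerically:
  x=-2.379: |R|=0.83370 <1
  x=-2.180: |R|=0.71316 <1
  x=-1.191: |R|=0.03667 <1
  x=-3.102: |R|=1.23527 >1
  x=-2.848: |R|=1.10029 >1
  x=-2.755: |R|=1.04928 >1
Interval (-2.6667, 0).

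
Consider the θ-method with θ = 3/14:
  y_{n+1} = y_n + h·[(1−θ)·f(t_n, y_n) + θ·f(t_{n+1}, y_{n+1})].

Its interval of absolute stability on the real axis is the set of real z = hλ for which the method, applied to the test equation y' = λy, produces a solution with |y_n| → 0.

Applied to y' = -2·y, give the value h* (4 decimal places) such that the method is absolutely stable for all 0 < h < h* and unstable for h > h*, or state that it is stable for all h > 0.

Test eqn y'=λy, z=hλ:
  y_{n+1} = y_n + z·[11/14·y_n + 3/14·y_{n+1}] ⇒ (1 − 3/14z)y_{n+1} = (1 + 11/14z)y_n
  Hence R(z) = (1 + 11/14z)/(1 − 3/14z).

Find x<0 with |R(x)|<1.
x=-1.04: |R|=0.1495
R=−1: 1+11/14x = −1+3/14x ⇒ -4/7x=2 ⇒ x=2/(-4/7)=-3.5000
Confirm numerically:
  x=-3.462: |R|=0.98753 <1
  x=-2.893: |R|=0.78588 <1
  x=-2.882: |R|=0.78168 <1
  x=-3.933: |R|=1.13427 >1
  x=-3.609: |R|=1.03512 >1
  x=-3.578: |R|=1.02523 >1
Interval (-3.5000, 0).

(-3.5000,0); λ=-2 ⇒ h* = (7/2)/2 = 1.7500.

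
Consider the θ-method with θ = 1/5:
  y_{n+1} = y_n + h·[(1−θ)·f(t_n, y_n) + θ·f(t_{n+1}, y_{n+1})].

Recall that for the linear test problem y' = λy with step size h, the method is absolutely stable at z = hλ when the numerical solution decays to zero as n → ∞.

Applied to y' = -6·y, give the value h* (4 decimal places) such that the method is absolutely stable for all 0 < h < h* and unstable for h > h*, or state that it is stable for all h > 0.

(-3.3333,0); λ=-6 ⇒ h* = (10/3)/6 = 0.5556.

On y'=λy, z=hλ:
  y_{n+1} = y_n + z·[4/5·y_n + 1/5·y_{n+1}] ⇒ (1 − 1/5z)y_{n+1} = (1 + 4/5z)y_n
  so R(z) = (1 + 4/5z)/(1 − 1/5z).

Boundary: |R(x)|=1, x<0.
x=-0.83: |R|=0.2882
R=−1: 1+4/5x = −1+1/5x ⇒ -3/5x=2 ⇒ x=2/(-3/5)=-3.3333
Confirm numerically:
  x=-3.002: |R|=0.87578 <1
  x=-2.789: |R|=0.79035 <1
  x=-1.918: |R|=0.38624 <1
  x=-1.631: |R|=0.22983 <1
  x=-3.739: |R|=1.13926 >1
  x=-3.627: |R|=1.10212 >1
  x=-3.562: |R|=1.08012 >1
So |R|<1 on (-3.3333, 0).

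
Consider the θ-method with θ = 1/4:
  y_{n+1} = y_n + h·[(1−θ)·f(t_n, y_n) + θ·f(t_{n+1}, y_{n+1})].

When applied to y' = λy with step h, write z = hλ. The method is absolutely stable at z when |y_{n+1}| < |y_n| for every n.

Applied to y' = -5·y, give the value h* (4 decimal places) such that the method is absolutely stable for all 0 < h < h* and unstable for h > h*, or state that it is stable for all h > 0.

With y'=λy (z=hλ):
  y_{n+1} = y_n + z·[3/4·y_n + 1/4·y_{n+1}] ⇒ (1 − 1/4z)y_{n+1} = (1 + 3/4z)y_n
  R(z) = (1 + 3/4z)/(1 − 1/4z).

Solve |R(x)|<1 on ℝ⁻.
x=-0.88: |R|=0.2787
R=−1: 1+3/4x = −1+1/4x ⇒ -1/2x=2 ⇒ x=2/(-1/2)=-4.0000
Confirm numerically:
  x=-3.069: |R|=0.73660 <1
  x=-2.159: |R|=0.40218 <1
  x=-2.085: |R|=0.37058 <1
  x=-4.599: |R|=1.13932 >1
  x=-4.580: |R|=1.13520 >1
  x=-4.480: |R|=1.11321 >1
Stable set (-4.0000, 0).

(-4.0000,0); λ=-5 ⇒ h* = (4)/5 = 0.8000.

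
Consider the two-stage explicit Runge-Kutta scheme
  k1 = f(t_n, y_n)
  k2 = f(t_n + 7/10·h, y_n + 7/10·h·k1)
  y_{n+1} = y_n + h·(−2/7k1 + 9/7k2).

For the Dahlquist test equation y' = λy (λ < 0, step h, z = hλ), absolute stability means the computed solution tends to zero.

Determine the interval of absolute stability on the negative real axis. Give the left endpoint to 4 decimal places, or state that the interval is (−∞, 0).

Set f=λy, z=hλ:
  k1=λy_n ⇒ h·k1=z·y_n;  k2=λ(1+7/10z)y_n ⇒ h·k2=z(1+7/10z)y_n
  y_{n+1}/y_n = 1 − 2/7z + 9/7z(1+7/10z) = 1 + z + 9/10z²
  Hence R(z) = 1 + z + 9/10z².

Boundary: |R(x)|=1, x<0.
x=-1.65: |R|=1.8002
R=1: x+9/10x²=0 ⇒ x=−10/9=-1.1111; min R=1−1/(4·9/10)=0.7222>−1
Confirm numerically:
  x=-1.052: |R|=0.94403 <1
  x=-0.863: |R|=0.80729 <1
  x=-0.447: |R|=0.73283 <1
  x=-1.646: |R|=1.79238 >1
  x=-1.396: |R|=1.35793 >1
  x=-1.390: |R|=1.34889 >1
Stable set (-1.1111, 0).

z∈(-1.1111,0).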